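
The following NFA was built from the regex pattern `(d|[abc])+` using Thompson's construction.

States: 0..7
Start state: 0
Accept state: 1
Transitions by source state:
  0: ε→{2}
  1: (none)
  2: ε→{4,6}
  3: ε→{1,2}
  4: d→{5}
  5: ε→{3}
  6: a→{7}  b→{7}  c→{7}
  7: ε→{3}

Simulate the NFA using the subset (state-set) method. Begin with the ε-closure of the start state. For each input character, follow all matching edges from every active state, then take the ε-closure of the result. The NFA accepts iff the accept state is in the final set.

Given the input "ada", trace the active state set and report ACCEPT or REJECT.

initial (ε-close {0}): {0,2,4,6}
'a' @ 1: {1,2,3,4,6,7}  [accepting]
'd' @ 2: {1,2,3,4,5,6}  [accepting]
'a' @ 3: {1,2,3,4,6,7}  [accepting]
final: {1,2,3,4,6,7}; accept 1 in set

Answer: ACCEPT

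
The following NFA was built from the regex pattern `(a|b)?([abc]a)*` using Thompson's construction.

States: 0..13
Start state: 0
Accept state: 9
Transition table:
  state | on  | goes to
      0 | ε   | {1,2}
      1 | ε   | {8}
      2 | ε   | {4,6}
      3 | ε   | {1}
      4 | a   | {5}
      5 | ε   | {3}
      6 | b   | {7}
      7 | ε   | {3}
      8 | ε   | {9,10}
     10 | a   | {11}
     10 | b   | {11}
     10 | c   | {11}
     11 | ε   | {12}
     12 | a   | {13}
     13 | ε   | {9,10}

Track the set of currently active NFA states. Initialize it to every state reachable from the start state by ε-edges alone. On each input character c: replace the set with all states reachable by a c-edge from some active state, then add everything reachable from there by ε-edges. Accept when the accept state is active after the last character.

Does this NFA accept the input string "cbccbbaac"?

Answer: REJECT

Derivation:
start: ε-closure({0}) = {0,1,2,4,6,8,9,10}
'c' @ 1: {11,12}
'b' @ 2: {}  — no active states
rest 'ccbbaac' ignored (set empty)
final: {}; accept 9 not in set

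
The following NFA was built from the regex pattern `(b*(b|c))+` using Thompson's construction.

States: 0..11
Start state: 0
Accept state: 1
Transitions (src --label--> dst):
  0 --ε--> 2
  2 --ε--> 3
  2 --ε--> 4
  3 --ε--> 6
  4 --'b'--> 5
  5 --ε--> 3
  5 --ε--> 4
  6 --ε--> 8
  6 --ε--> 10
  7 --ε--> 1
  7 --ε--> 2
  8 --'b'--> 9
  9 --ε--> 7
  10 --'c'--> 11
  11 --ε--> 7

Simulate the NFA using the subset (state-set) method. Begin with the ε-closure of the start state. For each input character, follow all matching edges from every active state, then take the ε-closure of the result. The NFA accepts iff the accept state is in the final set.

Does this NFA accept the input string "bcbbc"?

S₀ = ε-closure({0}) = {0,2,3,4,6,8,10}
'b' @ 1: {1,2,3,4,5,6,7,8,9,10}  [accepting]
'c' @ 2: {1,2,3,4,6,7,8,10,11}  [accepting]
'b' @ 3: {1,2,3,4,5,6,7,8,9,10}  [accepting]
'b' @ 4: {1,2,3,4,5,6,7,8,9,10}  [accepting]
'c' @ 5: {1,2,3,4,6,7,8,10,11}  [accepting]
after full input: {1,2,3,4,6,7,8,10,11}  (accept=1 in)

Answer: ACCEPT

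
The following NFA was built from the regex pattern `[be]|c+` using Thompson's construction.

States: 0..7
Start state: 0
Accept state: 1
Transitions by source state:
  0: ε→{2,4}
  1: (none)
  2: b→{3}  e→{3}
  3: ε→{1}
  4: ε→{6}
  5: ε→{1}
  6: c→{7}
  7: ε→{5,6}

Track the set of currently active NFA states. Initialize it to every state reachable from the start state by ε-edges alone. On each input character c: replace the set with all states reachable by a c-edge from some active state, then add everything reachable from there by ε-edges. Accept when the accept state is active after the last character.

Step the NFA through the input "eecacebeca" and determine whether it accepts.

S₀ = ε-closure({0}) = {0,2,4,6}
'e' @ 1: {1,3}  [accepting]
'e' @ 2: {}  — dead — no transitions
rest 'cacebeca' ignored (set empty)
end set {} — state 1 not in

Answer: REJECT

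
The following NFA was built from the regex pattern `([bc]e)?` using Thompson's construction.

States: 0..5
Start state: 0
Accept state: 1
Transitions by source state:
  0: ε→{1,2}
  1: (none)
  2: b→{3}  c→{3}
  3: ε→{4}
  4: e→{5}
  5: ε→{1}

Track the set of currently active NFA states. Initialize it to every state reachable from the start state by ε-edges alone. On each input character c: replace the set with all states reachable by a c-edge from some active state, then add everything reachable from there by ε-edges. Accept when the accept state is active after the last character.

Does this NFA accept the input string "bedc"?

start: ε-closure({0}) = {0,1,2}
'b' @ 1: {3,4}
'e' @ 2: {1,5}  [accepting]
'd' @ 3: {}  — state set empty
rest 'c' ignored (set empty)
end set {} — state 1 not in

Answer: REJECT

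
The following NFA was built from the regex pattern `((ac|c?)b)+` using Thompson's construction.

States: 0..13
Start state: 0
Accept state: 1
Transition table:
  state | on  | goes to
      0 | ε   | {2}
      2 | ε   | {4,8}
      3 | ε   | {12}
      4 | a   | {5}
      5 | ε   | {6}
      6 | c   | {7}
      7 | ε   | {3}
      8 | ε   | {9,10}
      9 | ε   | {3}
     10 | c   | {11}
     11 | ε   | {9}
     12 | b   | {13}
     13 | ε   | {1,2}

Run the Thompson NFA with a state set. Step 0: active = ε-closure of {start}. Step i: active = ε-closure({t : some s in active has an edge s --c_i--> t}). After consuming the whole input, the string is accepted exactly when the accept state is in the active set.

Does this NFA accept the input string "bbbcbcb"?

Answer: ACCEPT

Steps:
S₀ = ε-closure({0}) = {0,2,3,4,8,9,10,12}
'b' @ 1: {1,2,3,4,8,9,10,12,13}  (accept∈set)
'b' @ 2: {1,2,3,4,8,9,10,12,13}  (accept∈set)
'b' @ 3: {1,2,3,4,8,9,10,12,13}  (accept∈set)
'c' @ 4: {3,9,11,12}
'b' @ 5: {1,2,3,4,8,9,10,12,13}  (accept∈set)
'c' @ 6: {3,9,11,12}
'b' @ 7: {1,2,3,4,8,9,10,12,13}  (accept∈set)
end set {1,2,3,4,8,9,10,12,13} — state 1 in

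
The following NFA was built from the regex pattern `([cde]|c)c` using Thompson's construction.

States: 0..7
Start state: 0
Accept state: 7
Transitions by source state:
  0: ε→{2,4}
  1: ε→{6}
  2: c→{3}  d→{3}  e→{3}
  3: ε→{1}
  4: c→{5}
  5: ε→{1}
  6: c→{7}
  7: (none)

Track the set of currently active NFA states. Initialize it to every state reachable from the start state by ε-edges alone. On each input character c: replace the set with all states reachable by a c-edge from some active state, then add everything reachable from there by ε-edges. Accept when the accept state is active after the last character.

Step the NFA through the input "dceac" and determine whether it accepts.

start: ε-closure({0}) = {0,2,4}
'd' @ 1: {1,3,6}
'c' @ 2: {7}  (accept∈set)
'e' @ 3: {}  — no active states
rest 'ac' ignored (set empty)
end set {} — state 7 not in

Answer: REJECT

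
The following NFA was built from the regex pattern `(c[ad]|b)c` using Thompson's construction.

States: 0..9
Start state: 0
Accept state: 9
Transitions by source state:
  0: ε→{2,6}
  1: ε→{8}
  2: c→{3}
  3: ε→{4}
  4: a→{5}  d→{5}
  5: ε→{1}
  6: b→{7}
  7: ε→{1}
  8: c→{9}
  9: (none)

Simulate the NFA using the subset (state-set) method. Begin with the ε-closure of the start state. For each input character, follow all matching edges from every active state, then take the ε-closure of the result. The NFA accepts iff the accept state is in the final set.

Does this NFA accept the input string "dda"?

Answer: REJECT

Derivation:
initial (ε-close {0}): {0,2,6}
'd' @ 1: {}  — dead — no transitions
rest 'da' ignored (set empty)
final: {}; accept 9 not in set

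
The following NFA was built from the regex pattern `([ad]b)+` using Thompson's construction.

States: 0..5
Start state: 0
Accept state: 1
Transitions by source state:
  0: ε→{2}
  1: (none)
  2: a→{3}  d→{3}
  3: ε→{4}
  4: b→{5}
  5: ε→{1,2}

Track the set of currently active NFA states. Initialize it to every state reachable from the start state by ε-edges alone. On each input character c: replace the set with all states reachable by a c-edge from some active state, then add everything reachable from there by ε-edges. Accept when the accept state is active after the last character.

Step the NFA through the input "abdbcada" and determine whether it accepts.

Answer: REJECT

Derivation:
S₀ = ε-closure({0}) = {0,2}
'a' @ 1: {3,4}
'b' @ 2: {1,2,5}  (accept∈set)
'd' @ 3: {3,4}
'b' @ 4: {1,2,5}  (accept∈set)
'c' @ 5: {}  — state set empty
rest 'ada' ignored (set empty)
final: {}; accept 1 not in set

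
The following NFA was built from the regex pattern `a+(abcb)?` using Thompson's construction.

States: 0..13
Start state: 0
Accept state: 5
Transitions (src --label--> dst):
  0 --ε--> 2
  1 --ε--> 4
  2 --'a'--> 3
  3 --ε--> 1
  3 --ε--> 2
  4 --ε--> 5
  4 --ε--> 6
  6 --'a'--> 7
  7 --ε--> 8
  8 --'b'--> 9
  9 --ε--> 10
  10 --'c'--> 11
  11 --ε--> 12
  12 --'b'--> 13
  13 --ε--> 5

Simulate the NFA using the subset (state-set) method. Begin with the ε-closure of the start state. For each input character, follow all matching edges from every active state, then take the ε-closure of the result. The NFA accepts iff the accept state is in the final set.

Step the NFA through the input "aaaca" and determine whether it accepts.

Answer: REJECT

Steps:
S₀ = ε-closure({0}) = {0,2}
'a' @ 1: {1,2,3,4,5,6}  [accepting]
'a' @ 2: {1,2,3,4,5,6,7,8}  [accepting]
'a' @ 3: {1,2,3,4,5,6,7,8}  [accepting]
'c' @ 4: {}  — state set empty
rest 'a' ignored (set empty)
final: {}; accept 5 not in set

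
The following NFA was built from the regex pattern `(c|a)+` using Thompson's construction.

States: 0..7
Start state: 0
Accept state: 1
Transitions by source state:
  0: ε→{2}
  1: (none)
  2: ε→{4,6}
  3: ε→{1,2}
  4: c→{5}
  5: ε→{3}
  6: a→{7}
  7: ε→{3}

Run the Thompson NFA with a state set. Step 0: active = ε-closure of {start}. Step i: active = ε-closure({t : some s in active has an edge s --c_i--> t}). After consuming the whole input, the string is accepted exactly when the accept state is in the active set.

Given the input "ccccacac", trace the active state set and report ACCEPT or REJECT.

initial (ε-close {0}): {0,2,4,6}
'c' @ 1: {1,2,3,4,5,6}  [accepting]
'c' @ 2: {1,2,3,4,5,6}  [accepting]
'c' @ 3: {1,2,3,4,5,6}  [accepting]
'c' @ 4: {1,2,3,4,5,6}  [accepting]
'a' @ 5: {1,2,3,4,6,7}  [accepting]
'c' @ 6: {1,2,3,4,5,6}  [accepting]
'a' @ 7: {1,2,3,4,6,7}  [accepting]
'c' @ 8: {1,2,3,4,5,6}  [accepting]
after full input: {1,2,3,4,5,6}  (accept=1 in)

Answer: ACCEPT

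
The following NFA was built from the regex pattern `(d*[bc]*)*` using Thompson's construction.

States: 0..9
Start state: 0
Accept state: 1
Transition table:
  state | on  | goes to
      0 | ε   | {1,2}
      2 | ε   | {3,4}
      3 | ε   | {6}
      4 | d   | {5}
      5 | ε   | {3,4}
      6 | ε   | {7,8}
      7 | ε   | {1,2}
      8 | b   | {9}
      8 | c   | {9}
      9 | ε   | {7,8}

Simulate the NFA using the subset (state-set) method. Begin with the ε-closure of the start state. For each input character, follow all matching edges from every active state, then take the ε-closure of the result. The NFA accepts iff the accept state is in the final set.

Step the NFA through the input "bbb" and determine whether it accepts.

Answer: ACCEPT

Derivation:
initial (ε-close {0}): {0,1,2,3,4,6,7,8}
'b' @ 1: {1,2,3,4,6,7,8,9}  ✓accept
'b' @ 2: {1,2,3,4,6,7,8,9}  ✓accept
'b' @ 3: {1,2,3,4,6,7,8,9}  ✓accept
after full input: {1,2,3,4,6,7,8,9}  (accept=1 in)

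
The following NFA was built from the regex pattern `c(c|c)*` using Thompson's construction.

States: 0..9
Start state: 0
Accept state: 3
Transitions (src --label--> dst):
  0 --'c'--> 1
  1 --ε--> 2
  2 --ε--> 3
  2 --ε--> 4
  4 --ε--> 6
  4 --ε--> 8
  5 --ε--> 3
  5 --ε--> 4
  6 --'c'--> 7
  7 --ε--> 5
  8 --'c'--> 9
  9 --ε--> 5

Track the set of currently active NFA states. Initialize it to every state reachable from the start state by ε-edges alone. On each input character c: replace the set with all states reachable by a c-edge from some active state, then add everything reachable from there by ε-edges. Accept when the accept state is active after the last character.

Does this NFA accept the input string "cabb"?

initial (ε-close {0}): {0}
'c' @ 1: {1,2,3,4,6,8}  ✓accept
'a' @ 2: {}  — state set empty
rest 'bb' ignored (set empty)
final: {}; accept 3 not in set

Answer: REJECT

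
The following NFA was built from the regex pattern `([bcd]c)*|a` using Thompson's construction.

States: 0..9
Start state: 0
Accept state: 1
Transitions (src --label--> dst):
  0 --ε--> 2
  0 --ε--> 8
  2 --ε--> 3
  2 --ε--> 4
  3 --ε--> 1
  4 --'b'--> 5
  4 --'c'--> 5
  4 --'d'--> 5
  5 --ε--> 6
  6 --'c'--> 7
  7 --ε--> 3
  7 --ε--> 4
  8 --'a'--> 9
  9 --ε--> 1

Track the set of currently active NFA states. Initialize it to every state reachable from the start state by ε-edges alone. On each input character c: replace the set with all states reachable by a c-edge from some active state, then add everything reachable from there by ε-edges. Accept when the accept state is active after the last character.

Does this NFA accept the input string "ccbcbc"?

initial (ε-close {0}): {0,1,2,3,4,8}
'c' @ 1: {5,6}
'c' @ 2: {1,3,4,7}  ✓accept
'b' @ 3: {5,6}
'c' @ 4: {1,3,4,7}  ✓accept
'b' @ 5: {5,6}
'c' @ 6: {1,3,4,7}  ✓accept
end set {1,3,4,7} — state 1 in

Answer: ACCEPT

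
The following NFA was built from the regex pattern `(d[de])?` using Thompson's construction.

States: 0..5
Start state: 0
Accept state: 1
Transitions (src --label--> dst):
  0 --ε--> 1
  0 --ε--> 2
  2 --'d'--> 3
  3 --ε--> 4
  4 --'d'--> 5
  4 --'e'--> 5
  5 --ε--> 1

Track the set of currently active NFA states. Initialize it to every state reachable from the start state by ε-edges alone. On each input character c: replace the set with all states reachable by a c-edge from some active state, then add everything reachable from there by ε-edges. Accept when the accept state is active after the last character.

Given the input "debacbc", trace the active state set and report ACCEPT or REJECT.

initial (ε-close {0}): {0,1,2}
'd' @ 1: {3,4}
'e' @ 2: {1,5}  [accepting]
'b' @ 3: {}  — dead — no transitions
rest 'acbc' ignored (set empty)
final: {}; accept 1 not in set

Answer: REJECT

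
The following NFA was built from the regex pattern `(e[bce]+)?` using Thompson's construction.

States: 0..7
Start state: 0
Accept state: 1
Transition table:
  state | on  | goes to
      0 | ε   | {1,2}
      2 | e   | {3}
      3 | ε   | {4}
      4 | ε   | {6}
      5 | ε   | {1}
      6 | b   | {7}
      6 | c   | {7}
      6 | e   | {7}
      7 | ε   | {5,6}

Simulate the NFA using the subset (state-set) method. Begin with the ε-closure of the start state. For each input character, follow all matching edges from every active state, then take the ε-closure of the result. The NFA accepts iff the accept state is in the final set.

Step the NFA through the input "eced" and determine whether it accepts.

Answer: REJECT

Steps:
initial (ε-close {0}): {0,1,2}
'e' @ 1: {3,4,6}
'c' @ 2: {1,5,6,7}  (accept∈set)
'e' @ 3: {1,5,6,7}  (accept∈set)
'd' @ 4: {}  — no active states
end set {} — state 1 not in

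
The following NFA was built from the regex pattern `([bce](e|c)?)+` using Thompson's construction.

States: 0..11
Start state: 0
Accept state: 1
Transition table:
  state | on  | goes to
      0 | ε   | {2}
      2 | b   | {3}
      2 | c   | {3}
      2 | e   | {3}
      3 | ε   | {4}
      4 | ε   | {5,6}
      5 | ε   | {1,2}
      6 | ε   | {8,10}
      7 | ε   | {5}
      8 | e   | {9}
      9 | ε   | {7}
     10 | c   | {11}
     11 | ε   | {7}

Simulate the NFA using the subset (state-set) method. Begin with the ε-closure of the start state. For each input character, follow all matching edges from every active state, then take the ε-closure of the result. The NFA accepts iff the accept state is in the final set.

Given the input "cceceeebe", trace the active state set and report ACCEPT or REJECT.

start: ε-closure({0}) = {0,2}
'c' @ 1: {1,2,3,4,5,6,8,10}  (accept∈set)
'c' @ 2: {1,2,3,4,5,6,7,8,10,11}  (accept∈set)
'e' @ 3: {1,2,3,4,5,6,7,8,9,10}  (accept∈set)
'c' @ 4: {1,2,3,4,5,6,7,8,10,11}  (accept∈set)
'e' @ 5: {1,2,3,4,5,6,7,8,9,10}  (accept∈set)
'e' @ 6: {1,2,3,4,5,6,7,8,9,10}  (accept∈set)
'e' @ 7: {1,2,3,4,5,6,7,8,9,10}  (accept∈set)
'b' @ 8: {1,2,3,4,5,6,8,10}  (accept∈set)
'e' @ 9: {1,2,3,4,5,6,7,8,9,10}  (accept∈set)
final: {1,2,3,4,5,6,7,8,9,10}; accept 1 in set

Answer: ACCEPT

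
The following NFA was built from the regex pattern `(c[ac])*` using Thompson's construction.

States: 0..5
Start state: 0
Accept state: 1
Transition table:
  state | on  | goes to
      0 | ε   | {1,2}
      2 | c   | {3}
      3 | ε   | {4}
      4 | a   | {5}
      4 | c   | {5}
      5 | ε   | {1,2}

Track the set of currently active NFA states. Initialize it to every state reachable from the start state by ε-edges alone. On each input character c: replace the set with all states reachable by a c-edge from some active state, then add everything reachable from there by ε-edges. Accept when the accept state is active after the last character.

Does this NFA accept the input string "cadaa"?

Answer: REJECT

Trace:
S₀ = ε-closure({0}) = {0,1,2}
'c' @ 1: {3,4}
'a' @ 2: {1,2,5}  (accept∈set)
'd' @ 3: {}  — no active states
rest 'aa' ignored (set empty)
after full input: {}  (accept=1 not in)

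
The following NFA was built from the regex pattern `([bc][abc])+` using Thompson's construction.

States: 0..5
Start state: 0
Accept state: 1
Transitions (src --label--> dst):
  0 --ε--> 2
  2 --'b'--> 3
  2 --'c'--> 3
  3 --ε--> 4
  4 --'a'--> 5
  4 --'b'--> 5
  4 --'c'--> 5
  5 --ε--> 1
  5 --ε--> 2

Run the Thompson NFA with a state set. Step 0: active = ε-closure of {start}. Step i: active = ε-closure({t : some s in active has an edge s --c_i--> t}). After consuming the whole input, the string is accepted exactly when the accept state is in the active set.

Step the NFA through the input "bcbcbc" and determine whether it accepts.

Answer: ACCEPT

Steps:
initial (ε-close {0}): {0,2}
'b' @ 1: {3,4}
'c' @ 2: {1,2,5}  [accepting]
'b' @ 3: {3,4}
'c' @ 4: {1,2,5}  [accepting]
'b' @ 5: {3,4}
'c' @ 6: {1,2,5}  [accepting]
after full input: {1,2,5}  (accept=1 in)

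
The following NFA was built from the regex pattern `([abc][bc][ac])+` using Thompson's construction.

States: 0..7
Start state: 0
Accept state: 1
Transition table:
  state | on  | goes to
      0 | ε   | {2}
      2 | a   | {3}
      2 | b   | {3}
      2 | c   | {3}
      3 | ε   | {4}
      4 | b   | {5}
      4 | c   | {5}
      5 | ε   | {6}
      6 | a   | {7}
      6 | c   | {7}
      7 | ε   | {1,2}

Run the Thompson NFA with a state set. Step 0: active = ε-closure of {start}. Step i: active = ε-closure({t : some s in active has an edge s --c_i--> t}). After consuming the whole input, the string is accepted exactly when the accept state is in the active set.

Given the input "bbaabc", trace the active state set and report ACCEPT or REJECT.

Answer: ACCEPT

Trace:
start: ε-closure({0}) = {0,2}
'b' @ 1: {3,4}
'b' @ 2: {5,6}
'a' @ 3: {1,2,7}  ✓accept
'a' @ 4: {3,4}
'b' @ 5: {5,6}
'c' @ 6: {1,2,7}  ✓accept
after full input: {1,2,7}  (accept=1 in)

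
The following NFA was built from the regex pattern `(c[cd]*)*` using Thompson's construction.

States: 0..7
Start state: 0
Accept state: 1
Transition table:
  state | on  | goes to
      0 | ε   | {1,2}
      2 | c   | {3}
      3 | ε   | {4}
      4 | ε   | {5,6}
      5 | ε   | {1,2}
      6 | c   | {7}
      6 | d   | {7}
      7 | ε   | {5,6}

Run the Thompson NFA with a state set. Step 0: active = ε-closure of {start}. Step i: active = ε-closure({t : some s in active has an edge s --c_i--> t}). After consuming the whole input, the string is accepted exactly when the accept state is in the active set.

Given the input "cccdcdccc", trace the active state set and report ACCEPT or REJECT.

Answer: ACCEPT

Trace:
S₀ = ε-closure({0}) = {0,1,2}
'c' @ 1: {1,2,3,4,5,6}  [accepting]
'c' @ 2: {1,2,3,4,5,6,7}  [accepting]
'c' @ 3: {1,2,3,4,5,6,7}  [accepting]
'd' @ 4: {1,2,5,6,7}  [accepting]
'c' @ 5: {1,2,3,4,5,6,7}  [accepting]
'd' @ 6: {1,2,5,6,7}  [accepting]
'c' @ 7: {1,2,3,4,5,6,7}  [accepting]
'c' @ 8: {1,2,3,4,5,6,7}  [accepting]
'c' @ 9: {1,2,3,4,5,6,7}  [accepting]
final: {1,2,3,4,5,6,7}; accept 1 in set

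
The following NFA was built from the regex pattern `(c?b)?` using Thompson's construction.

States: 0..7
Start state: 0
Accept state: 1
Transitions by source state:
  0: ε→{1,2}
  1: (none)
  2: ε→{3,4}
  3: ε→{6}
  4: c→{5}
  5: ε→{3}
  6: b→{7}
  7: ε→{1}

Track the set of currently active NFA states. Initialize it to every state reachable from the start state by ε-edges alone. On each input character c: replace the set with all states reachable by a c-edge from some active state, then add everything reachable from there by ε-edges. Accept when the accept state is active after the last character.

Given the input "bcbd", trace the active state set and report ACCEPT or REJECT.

initial (ε-close {0}): {0,1,2,3,4,6}
'b' @ 1: {1,7}  [accepting]
'c' @ 2: {}  — dead — no transitions
rest 'bd' ignored (set empty)
after full input: {}  (accept=1 not in)

Answer: REJECT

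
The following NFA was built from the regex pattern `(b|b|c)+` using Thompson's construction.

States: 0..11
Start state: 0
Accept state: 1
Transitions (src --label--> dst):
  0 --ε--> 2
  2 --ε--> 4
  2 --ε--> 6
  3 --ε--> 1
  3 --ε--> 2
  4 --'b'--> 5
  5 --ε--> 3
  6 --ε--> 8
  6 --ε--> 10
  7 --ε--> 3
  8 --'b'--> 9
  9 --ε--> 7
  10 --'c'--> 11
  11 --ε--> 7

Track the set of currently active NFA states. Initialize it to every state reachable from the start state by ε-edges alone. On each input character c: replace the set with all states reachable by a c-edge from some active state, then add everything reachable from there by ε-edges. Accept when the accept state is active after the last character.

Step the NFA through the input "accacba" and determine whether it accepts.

Answer: REJECT

Steps:
start: ε-closure({0}) = {0,2,4,6,8,10}
'a' @ 1: {}  — state set empty
rest 'ccacba' ignored (set empty)
final: {}; accept 1 not in set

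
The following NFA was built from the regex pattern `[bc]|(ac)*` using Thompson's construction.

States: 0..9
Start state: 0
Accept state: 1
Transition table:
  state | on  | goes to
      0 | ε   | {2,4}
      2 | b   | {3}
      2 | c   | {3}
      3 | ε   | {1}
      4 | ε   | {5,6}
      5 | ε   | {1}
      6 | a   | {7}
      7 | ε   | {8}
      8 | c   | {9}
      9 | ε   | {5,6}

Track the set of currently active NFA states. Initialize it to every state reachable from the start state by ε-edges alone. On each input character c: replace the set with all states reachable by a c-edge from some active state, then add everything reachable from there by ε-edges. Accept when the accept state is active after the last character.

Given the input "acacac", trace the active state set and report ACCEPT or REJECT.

Answer: ACCEPT

Trace:
initial (ε-close {0}): {0,1,2,4,5,6}
'a' @ 1: {7,8}
'c' @ 2: {1,5,6,9}  [accepting]
'a' @ 3: {7,8}
'c' @ 4: {1,5,6,9}  [accepting]
'a' @ 5: {7,8}
'c' @ 6: {1,5,6,9}  [accepting]
final: {1,5,6,9}; accept 1 in set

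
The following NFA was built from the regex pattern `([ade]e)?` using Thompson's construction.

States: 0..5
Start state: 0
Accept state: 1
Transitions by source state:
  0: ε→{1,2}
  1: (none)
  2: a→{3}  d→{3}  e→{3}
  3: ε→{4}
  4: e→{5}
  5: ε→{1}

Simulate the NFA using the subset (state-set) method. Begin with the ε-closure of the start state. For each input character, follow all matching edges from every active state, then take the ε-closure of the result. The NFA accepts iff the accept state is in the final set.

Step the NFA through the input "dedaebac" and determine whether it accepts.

start: ε-closure({0}) = {0,1,2}
'd' @ 1: {3,4}
'e' @ 2: {1,5}  [accepting]
'd' @ 3: {}  — state set empty
rest 'aebac' ignored (set empty)
after full input: {}  (accept=1 not in)

Answer: REJECT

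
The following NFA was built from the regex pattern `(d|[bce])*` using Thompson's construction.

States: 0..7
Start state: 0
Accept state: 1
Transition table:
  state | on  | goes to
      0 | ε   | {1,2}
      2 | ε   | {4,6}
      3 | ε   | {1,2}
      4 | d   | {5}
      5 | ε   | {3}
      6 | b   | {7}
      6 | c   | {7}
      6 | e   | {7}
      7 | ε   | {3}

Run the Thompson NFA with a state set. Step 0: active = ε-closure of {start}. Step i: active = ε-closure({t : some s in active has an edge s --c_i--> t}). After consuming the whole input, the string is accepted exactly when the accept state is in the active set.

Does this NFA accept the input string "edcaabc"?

Answer: REJECT

Steps:
initial (ε-close {0}): {0,1,2,4,6}
'e' @ 1: {1,2,3,4,6,7}  (accept∈set)
'd' @ 2: {1,2,3,4,5,6}  (accept∈set)
'c' @ 3: {1,2,3,4,6,7}  (accept∈set)
'a' @ 4: {}  — dead — no transitions
rest 'abc' ignored (set empty)
end set {} — state 1 not in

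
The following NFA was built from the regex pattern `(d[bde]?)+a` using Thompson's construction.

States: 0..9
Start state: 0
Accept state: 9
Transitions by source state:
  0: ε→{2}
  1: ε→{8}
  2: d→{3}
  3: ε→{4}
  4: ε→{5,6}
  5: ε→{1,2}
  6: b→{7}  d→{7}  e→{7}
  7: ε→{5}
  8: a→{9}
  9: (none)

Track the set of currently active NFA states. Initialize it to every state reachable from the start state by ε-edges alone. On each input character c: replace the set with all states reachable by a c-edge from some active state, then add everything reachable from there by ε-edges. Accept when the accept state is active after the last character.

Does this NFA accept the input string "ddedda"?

Answer: ACCEPT

Derivation:
S₀ = ε-closure({0}) = {0,2}
'd' @ 1: {1,2,3,4,5,6,8}
'd' @ 2: {1,2,3,4,5,6,7,8}
'e' @ 3: {1,2,5,7,8}
'd' @ 4: {1,2,3,4,5,6,8}
'd' @ 5: {1,2,3,4,5,6,7,8}
'a' @ 6: {9}  (accept∈set)
end set {9} — state 9 in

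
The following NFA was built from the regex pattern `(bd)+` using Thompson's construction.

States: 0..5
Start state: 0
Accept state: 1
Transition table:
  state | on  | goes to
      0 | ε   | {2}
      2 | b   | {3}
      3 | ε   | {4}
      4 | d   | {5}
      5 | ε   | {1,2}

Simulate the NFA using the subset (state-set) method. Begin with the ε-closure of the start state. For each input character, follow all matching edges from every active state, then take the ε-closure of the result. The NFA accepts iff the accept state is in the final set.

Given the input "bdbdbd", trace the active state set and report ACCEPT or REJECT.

Answer: ACCEPT

Steps:
start: ε-closure({0}) = {0,2}
'b' @ 1: {3,4}
'd' @ 2: {1,2,5}  [accepting]
'b' @ 3: {3,4}
'd' @ 4: {1,2,5}  [accepting]
'b' @ 5: {3,4}
'd' @ 6: {1,2,5}  [accepting]
final: {1,2,5}; accept 1 in set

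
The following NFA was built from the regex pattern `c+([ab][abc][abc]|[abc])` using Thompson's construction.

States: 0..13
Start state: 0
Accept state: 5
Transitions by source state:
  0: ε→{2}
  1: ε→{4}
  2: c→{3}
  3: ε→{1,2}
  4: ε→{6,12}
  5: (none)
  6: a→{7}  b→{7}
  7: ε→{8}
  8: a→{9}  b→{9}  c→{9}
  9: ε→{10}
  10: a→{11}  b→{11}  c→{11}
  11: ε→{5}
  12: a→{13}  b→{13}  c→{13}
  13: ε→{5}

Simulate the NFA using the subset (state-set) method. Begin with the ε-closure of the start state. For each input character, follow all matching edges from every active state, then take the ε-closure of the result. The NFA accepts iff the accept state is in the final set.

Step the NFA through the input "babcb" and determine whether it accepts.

S₀ = ε-closure({0}) = {0,2}
'b' @ 1: {}  — no active states
rest 'abcb' ignored (set empty)
final: {}; accept 5 not in set

Answer: REJECT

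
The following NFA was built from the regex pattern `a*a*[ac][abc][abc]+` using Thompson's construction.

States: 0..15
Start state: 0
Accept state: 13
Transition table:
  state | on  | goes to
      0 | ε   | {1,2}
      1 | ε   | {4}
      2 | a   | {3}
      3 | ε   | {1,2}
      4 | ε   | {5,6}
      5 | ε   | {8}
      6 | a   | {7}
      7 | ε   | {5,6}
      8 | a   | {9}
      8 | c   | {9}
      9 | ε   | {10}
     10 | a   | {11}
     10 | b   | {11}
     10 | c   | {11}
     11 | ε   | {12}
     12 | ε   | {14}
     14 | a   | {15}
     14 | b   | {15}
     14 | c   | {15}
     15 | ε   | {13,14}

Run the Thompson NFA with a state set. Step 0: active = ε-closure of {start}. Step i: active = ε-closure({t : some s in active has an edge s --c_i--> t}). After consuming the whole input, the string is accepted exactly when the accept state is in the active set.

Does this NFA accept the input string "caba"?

S₀ = ε-closure({0}) = {0,1,2,4,5,6,8}
'c' @ 1: {9,10}
'a' @ 2: {11,12,14}
'b' @ 3: {13,14,15}  (accept∈set)
'a' @ 4: {13,14,15}  (accept∈set)
after full input: {13,14,15}  (accept=13 in)

Answer: ACCEPT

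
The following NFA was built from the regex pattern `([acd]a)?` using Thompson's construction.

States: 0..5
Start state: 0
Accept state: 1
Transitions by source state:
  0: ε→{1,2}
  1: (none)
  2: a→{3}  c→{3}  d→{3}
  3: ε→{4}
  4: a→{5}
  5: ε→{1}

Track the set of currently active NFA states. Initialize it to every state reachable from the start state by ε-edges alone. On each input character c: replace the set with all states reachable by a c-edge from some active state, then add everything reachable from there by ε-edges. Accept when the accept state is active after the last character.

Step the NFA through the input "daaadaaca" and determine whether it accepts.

initial (ε-close {0}): {0,1,2}
'd' @ 1: {3,4}
'a' @ 2: {1,5}  [accepting]
'a' @ 3: {}  — state set empty
rest 'adaaca' ignored (set empty)
final: {}; accept 1 not in set

Answer: REJECT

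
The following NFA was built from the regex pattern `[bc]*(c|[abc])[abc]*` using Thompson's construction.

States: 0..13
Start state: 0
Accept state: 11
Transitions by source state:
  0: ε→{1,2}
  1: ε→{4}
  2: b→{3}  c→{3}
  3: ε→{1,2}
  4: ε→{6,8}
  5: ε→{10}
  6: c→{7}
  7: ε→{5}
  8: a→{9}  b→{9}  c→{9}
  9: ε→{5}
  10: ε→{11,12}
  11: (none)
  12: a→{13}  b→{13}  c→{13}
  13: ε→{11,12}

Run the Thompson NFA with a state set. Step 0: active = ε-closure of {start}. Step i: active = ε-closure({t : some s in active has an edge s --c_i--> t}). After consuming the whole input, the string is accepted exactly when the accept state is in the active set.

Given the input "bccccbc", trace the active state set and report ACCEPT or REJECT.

initial (ε-close {0}): {0,1,2,4,6,8}
'b' @ 1: {1,2,3,4,5,6,8,9,10,11,12}  (accept∈set)
'c' @ 2: {1,2,3,4,5,6,7,8,9,10,11,12,13}  (accept∈set)
'c' @ 3: {1,2,3,4,5,6,7,8,9,10,11,12,13}  (accept∈set)
'c' @ 4: {1,2,3,4,5,6,7,8,9,10,11,12,13}  (accept∈set)
'c' @ 5: {1,2,3,4,5,6,7,8,9,10,11,12,13}  (accept∈set)
'b' @ 6: {1,2,3,4,5,6,8,9,10,11,12,13}  (accept∈set)
'c' @ 7: {1,2,3,4,5,6,7,8,9,10,11,12,13}  (accept∈set)
final: {1,2,3,4,5,6,7,8,9,10,11,12,13}; accept 11 in set

Answer: ACCEPT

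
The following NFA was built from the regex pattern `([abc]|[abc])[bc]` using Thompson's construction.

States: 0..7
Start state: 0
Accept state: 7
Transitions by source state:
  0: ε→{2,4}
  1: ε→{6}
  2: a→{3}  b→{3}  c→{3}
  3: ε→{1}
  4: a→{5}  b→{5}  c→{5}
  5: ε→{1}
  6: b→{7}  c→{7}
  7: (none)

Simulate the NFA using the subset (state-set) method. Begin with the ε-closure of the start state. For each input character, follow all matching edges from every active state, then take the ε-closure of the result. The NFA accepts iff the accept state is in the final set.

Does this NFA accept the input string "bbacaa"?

Answer: REJECT

Derivation:
start: ε-closure({0}) = {0,2,4}
'b' @ 1: {1,3,5,6}
'b' @ 2: {7}  (accept∈set)
'a' @ 3: {}  — no active states
rest 'caa' ignored (set empty)
final: {}; accept 7 not in set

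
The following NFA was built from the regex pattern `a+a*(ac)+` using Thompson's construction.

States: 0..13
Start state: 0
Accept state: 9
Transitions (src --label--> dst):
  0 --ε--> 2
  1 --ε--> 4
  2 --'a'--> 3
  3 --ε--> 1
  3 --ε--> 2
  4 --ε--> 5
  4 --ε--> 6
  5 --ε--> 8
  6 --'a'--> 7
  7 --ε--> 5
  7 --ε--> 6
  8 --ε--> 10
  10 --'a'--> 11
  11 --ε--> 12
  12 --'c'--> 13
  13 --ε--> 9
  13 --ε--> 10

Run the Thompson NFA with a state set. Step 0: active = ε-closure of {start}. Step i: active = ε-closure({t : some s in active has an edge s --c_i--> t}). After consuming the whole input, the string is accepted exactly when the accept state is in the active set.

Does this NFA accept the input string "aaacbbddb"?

start: ε-closure({0}) = {0,2}
'a' @ 1: {1,2,3,4,5,6,8,10}
'a' @ 2: {1,2,3,4,5,6,7,8,10,11,12}
'a' @ 3: {1,2,3,4,5,6,7,8,10,11,12}
'c' @ 4: {9,10,13}  [accepting]
'b' @ 5: {}  — dead — no transitions
rest 'bddb' ignored (set empty)
after full input: {}  (accept=9 not in)

Answer: REJECT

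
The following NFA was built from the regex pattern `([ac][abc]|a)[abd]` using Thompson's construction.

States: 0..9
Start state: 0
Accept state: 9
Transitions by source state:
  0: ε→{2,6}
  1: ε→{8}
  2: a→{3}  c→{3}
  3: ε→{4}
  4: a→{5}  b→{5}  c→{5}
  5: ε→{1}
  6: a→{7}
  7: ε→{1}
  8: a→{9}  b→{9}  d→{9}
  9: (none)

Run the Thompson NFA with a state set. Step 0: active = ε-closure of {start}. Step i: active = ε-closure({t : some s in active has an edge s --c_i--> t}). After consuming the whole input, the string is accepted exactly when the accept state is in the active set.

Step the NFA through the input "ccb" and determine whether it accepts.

start: ε-closure({0}) = {0,2,6}
'c' @ 1: {3,4}
'c' @ 2: {1,5,8}
'b' @ 3: {9}  (accept∈set)
end set {9} — state 9 in

Answer: ACCEPT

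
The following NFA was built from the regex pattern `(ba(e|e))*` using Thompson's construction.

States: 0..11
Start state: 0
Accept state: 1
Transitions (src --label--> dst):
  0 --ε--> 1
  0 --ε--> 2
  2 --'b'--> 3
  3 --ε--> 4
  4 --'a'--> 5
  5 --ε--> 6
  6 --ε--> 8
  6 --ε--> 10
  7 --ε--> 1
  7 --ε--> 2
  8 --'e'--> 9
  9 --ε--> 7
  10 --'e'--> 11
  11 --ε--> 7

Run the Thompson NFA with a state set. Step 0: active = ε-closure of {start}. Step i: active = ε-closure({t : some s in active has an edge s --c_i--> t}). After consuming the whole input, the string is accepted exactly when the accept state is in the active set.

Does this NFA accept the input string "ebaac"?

Answer: REJECT

Trace:
initial (ε-close {0}): {0,1,2}
'e' @ 1: {}  — no active states
rest 'baac' ignored (set empty)
final: {}; accept 1 not in set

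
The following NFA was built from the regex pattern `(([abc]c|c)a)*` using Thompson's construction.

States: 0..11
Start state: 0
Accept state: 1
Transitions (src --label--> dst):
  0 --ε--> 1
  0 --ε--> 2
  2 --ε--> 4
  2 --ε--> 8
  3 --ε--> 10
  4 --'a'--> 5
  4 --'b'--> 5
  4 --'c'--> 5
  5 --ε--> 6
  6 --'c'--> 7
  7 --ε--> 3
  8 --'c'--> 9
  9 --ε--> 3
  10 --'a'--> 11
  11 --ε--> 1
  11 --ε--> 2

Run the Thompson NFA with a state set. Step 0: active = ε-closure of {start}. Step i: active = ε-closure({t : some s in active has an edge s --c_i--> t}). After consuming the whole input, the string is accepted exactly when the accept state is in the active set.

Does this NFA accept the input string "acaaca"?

Answer: ACCEPT

Steps:
S₀ = ε-closure({0}) = {0,1,2,4,8}
'a' @ 1: {5,6}
'c' @ 2: {3,7,10}
'a' @ 3: {1,2,4,8,11}  (accept∈set)
'a' @ 4: {5,6}
'c' @ 5: {3,7,10}
'a' @ 6: {1,2,4,8,11}  (accept∈set)
after full input: {1,2,4,8,11}  (accept=1 in)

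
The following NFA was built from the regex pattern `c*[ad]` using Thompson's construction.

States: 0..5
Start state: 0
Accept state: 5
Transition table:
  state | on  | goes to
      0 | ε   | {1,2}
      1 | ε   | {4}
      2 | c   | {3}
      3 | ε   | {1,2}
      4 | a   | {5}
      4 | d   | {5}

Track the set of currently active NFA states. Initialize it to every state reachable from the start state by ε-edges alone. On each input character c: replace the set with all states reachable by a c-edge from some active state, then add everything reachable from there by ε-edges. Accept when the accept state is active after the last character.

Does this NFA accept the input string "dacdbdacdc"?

start: ε-closure({0}) = {0,1,2,4}
'd' @ 1: {5}  [accepting]
'a' @ 2: {}  — state set empty
rest 'cdbdacdc' ignored (set empty)
final: {}; accept 5 not in set

Answer: REJECT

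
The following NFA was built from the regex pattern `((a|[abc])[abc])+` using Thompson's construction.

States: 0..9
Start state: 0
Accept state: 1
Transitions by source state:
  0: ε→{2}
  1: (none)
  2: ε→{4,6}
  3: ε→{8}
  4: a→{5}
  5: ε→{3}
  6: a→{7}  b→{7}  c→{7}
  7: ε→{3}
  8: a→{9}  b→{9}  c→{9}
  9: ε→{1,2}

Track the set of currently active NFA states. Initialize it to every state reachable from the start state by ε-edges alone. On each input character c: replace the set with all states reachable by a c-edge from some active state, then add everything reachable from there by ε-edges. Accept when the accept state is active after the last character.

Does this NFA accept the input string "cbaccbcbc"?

start: ε-closure({0}) = {0,2,4,6}
'c' @ 1: {3,7,8}
'b' @ 2: {1,2,4,6,9}  ✓accept
'a' @ 3: {3,5,7,8}
'c' @ 4: {1,2,4,6,9}  ✓accept
'c' @ 5: {3,7,8}
'b' @ 6: {1,2,4,6,9}  ✓accept
'c' @ 7: {3,7,8}
'b' @ 8: {1,2,4,6,9}  ✓accept
'c' @ 9: {3,7,8}
final: {3,7,8}; accept 1 not in set

Answer: REJECT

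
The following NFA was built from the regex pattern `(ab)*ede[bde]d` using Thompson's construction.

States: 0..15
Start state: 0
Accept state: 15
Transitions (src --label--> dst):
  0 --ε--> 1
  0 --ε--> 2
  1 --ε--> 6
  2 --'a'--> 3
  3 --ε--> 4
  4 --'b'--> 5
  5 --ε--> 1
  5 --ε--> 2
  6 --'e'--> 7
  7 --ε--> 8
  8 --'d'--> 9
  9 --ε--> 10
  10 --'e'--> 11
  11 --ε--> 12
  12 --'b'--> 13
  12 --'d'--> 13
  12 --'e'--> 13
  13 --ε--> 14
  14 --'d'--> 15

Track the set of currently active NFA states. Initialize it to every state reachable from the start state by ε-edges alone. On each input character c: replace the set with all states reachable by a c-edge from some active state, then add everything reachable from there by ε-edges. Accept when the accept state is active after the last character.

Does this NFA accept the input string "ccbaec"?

Answer: REJECT

Derivation:
start: ε-closure({0}) = {0,1,2,6}
'c' @ 1: {}  — state set empty
rest 'cbaec' ignored (set empty)
end set {} — state 15 not in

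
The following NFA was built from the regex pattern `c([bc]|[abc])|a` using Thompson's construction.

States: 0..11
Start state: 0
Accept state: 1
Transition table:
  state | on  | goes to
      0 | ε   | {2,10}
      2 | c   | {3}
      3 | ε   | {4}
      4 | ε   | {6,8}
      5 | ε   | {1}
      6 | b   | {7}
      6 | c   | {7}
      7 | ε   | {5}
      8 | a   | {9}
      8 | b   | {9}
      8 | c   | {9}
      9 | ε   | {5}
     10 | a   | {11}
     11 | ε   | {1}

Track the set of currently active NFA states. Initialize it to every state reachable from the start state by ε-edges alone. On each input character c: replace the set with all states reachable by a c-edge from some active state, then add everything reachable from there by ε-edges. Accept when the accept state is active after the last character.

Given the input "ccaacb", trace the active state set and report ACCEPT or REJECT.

S₀ = ε-closure({0}) = {0,2,10}
'c' @ 1: {3,4,6,8}
'c' @ 2: {1,5,7,9}  [accepting]
'a' @ 3: {}  — dead — no transitions
rest 'acb' ignored (set empty)
end set {} — state 1 not in

Answer: REJECT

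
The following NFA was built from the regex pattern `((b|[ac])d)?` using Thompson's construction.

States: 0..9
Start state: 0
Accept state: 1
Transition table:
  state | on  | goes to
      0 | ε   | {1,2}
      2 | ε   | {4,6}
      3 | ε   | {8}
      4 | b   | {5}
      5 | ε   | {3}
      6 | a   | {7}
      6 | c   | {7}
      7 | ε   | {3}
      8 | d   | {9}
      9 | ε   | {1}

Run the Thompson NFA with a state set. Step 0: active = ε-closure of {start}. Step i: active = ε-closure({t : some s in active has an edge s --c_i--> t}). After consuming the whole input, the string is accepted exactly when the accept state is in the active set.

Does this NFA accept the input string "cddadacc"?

Answer: REJECT

Derivation:
initial (ε-close {0}): {0,1,2,4,6}
'c' @ 1: {3,7,8}
'd' @ 2: {1,9}  ✓accept
'd' @ 3: {}  — no active states
rest 'adacc' ignored (set empty)
after full input: {}  (accept=1 not in)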